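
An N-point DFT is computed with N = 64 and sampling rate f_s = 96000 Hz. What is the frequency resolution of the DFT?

DFT frequency resolution = f_s / N
= 96000 / 64 = 1500 Hz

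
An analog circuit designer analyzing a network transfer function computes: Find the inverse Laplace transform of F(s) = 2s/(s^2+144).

Standard pair: s/(s^2+w^2) <-> cos(wt)*u(t)
With k=2, w=12: f(t) = 2*cos(12t)*u(t)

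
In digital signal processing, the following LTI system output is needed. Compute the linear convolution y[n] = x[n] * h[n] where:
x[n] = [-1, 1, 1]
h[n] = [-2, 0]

y[n] = sum_k x[k]*h[n-k]. Output length = len(x) + len(h) - 1 = 3 + 2 - 1 = 4.
y[0] = -1*-2 = 2
y[1] = 1*-2 + -1*0 = -2
y[2] = 1*-2 + 1*0 = -2
y[3] = 1*0 = 0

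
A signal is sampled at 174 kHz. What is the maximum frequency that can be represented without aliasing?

The maximum frequency that can be represented without aliasing
is the Nyquist frequency: f_max = f_s / 2 = 174 kHz / 2 = 87 kHz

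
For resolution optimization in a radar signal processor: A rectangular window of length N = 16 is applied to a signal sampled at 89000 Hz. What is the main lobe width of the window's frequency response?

For a rectangular window of length N,
the main lobe width in frequency is 2*f_s/N.
= 2*89000/16 = 11125 Hz
This determines the minimum frequency separation for resolving two sinusoids.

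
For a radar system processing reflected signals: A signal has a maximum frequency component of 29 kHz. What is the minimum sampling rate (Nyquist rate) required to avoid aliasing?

By the Nyquist-Shannon sampling theorem,
the minimum sampling rate (Nyquist rate) must be at least 2 * f_max.
Nyquist rate = 2 * 29 kHz = 58 kHz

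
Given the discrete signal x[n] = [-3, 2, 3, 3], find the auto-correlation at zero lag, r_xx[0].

The auto-correlation at zero lag r_xx[0] equals the signal energy.
r_xx[0] = sum of x[n]^2 = (-3)^2 + 2^2 + 3^2 + 3^2
= 9 + 4 + 9 + 9 = 31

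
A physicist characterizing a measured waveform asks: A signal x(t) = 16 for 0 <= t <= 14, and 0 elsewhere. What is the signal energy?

Energy = integral of |x(t)|^2 dt over the signal duration
= 16^2 * 14 = 256 * 14 = 3584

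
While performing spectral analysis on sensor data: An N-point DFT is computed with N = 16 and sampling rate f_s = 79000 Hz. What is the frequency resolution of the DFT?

DFT frequency resolution = f_s / N
= 79000 / 16 = 9875/2 Hz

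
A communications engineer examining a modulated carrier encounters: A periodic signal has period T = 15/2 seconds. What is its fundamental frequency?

The fundamental frequency is the reciprocal of the period.
f = 1/T = 1/(15/2) = 2/15 Hz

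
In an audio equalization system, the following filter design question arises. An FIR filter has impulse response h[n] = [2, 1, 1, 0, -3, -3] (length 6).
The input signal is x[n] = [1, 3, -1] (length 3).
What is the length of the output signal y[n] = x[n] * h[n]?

For linear convolution, the output length is:
len(y) = len(x) + len(h) - 1 = 3 + 6 - 1 = 8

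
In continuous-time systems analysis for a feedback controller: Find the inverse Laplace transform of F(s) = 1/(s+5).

Standard pair: k/(s+a) <-> k*e^(-at)*u(t)
With k=1, a=5: f(t) = e^(-5t)*u(t)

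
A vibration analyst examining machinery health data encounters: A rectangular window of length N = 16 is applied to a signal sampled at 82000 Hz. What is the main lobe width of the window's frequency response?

For a rectangular window of length N,
the main lobe width in frequency is 2*f_s/N.
= 2*82000/16 = 10250 Hz
This determines the minimum frequency separation for resolving two sinusoids.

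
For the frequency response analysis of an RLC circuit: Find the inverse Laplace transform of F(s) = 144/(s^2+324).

Standard pair: w/(s^2+w^2) <-> sin(wt)*u(t)
Recognize w^2 = 324, so w = 18; numerator 144 = 8*18.
f(t) = 8*sin(18t)*u(t)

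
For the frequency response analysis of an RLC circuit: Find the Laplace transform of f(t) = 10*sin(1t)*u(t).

Standard pair: sin(wt)*u(t) <-> w/(s^2+w^2)
With w = 1: L{10*sin(1t)*u(t)} = 10/(s^2+1)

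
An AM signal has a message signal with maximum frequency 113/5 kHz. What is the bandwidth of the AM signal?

In AM (double-sideband), the bandwidth is twice the message frequency.
BW = 2 * f_m = 2 * 113/5 kHz = 226/5 kHz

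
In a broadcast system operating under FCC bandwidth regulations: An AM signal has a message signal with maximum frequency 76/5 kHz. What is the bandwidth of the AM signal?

In AM (double-sideband), the bandwidth is twice the message frequency.
BW = 2 * f_m = 2 * 76/5 kHz = 152/5 kHz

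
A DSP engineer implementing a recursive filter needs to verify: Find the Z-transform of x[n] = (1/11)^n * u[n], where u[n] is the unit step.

The Z-transform of a^n * u[n] is z/(z-a) for |z| > |a|.
Here a = 1/11, so X(z) = z/(z - (1/11)) = 11z/(11z - 1)
ROC: |z| > 1/11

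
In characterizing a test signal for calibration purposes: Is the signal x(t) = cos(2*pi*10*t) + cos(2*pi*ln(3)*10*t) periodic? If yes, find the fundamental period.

f1 = 10 Hz, f2 = 10*ln(3) Hz
Ratio f2/f1 = ln(3), which is irrational.
Since the frequency ratio is irrational, no common period exists.
The signal is not periodic.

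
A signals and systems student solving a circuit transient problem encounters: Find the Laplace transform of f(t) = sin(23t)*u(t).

Standard pair: sin(wt)*u(t) <-> w/(s^2+w^2)
With w = 23: L{sin(23t)*u(t)} = 23/(s^2+529)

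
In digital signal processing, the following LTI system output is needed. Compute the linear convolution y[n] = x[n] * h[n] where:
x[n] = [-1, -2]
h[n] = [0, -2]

y[n] = sum_k x[k]*h[n-k]. Output length = len(x) + len(h) - 1 = 2 + 2 - 1 = 3.
y[0] = -1*0 = 0
y[1] = -2*0 + -1*-2 = 2
y[2] = -2*-2 = 4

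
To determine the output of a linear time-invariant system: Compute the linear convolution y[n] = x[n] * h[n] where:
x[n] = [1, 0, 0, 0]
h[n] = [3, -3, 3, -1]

y[n] = sum_k x[k]*h[n-k]. Output length = len(x) + len(h) - 1 = 4 + 4 - 1 = 7.
y[0] = 1*3 = 3
y[1] = 0*3 + 1*-3 = -3
y[2] = 0*3 + 0*-3 + 1*3 = 3
y[3] = 0*3 + 0*-3 + 0*3 + 1*-1 = -1
y[4] = 0*-3 + 0*3 + 0*-1 = 0
y[5] = 0*3 + 0*-1 = 0
y[6] = 0*-1 = 0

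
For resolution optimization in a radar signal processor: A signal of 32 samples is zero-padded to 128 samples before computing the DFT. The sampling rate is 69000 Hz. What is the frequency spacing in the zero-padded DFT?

Original DFT: N = 32, resolution = f_s/N = 69000/32 = 8625/4 Hz
Zero-padded DFT: N = 128, resolution = f_s/N = 69000/128 = 8625/16 Hz
Zero-padding interpolates the spectrum (finer frequency grid)
but does NOT improve the true spectral resolution (ability to resolve close frequencies).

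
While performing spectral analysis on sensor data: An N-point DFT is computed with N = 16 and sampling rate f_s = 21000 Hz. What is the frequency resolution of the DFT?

DFT frequency resolution = f_s / N
= 21000 / 16 = 2625/2 Hz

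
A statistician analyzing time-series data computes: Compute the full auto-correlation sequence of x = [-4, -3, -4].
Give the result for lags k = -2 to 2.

r_xx[k] = sum_m x[m]*x[m+k], indexed from 0, for k = -2 to 2:
  r_xx[-2] = x[2]*x[0] = 16
  r_xx[-1] = x[1]*x[0] + x[2]*x[1] = 24
  r_xx[0] = x[0]*x[0] + x[1]*x[1] + x[2]*x[2] = 41
  r_xx[1] = x[0]*x[1] + x[1]*x[2] = 24
  r_xx[2] = x[0]*x[2] = 16
r_xx = [16, 24, 41, 24, 16]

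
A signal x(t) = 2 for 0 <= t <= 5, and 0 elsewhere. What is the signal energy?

Energy = integral of |x(t)|^2 dt over the signal duration
= 2^2 * 5 = 4 * 5 = 20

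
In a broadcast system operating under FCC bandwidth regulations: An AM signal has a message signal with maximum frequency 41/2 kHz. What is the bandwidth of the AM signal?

In AM (double-sideband), the bandwidth is twice the message frequency.
BW = 2 * f_m = 2 * 41/2 kHz = 41 kHz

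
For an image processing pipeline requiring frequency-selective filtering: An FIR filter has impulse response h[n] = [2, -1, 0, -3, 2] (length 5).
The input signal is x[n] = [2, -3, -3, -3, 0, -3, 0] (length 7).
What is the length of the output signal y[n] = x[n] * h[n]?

For linear convolution, the output length is:
len(y) = len(x) + len(h) - 1 = 7 + 5 - 1 = 11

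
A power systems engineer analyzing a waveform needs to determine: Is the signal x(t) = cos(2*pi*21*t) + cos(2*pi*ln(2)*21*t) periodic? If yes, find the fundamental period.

f1 = 21 Hz, f2 = 21*ln(2) Hz
Ratio f2/f1 = ln(2), which is irrational.
Since the frequency ratio is irrational, no common period exists.
The signal is not periodic.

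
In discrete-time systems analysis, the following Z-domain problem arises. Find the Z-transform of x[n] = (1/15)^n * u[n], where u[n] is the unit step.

The Z-transform of a^n * u[n] is z/(z-a) for |z| > |a|.
Here a = 1/15, so X(z) = z/(z - (1/15)) = 15z/(15z - 1)
ROC: |z| > 1/15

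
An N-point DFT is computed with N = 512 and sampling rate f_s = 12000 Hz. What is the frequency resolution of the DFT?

DFT frequency resolution = f_s / N
= 12000 / 512 = 375/16 Hz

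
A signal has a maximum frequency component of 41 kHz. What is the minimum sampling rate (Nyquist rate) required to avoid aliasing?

By the Nyquist-Shannon sampling theorem,
the minimum sampling rate (Nyquist rate) must be at least 2 * f_max.
Nyquist rate = 2 * 41 kHz = 82 kHz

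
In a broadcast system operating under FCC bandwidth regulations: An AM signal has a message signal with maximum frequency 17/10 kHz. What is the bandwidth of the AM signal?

In AM (double-sideband), the bandwidth is twice the message frequency.
BW = 2 * f_m = 2 * 17/10 kHz = 17/5 kHz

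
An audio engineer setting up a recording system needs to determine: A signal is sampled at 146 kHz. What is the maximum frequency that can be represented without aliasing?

The maximum frequency that can be represented without aliasing
is the Nyquist frequency: f_max = f_s / 2 = 146 kHz / 2 = 73 kHz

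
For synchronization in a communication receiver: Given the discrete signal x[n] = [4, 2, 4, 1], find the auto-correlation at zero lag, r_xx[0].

The auto-correlation at zero lag r_xx[0] equals the signal energy.
r_xx[0] = sum of x[n]^2 = 4^2 + 2^2 + 4^2 + 1^2
= 16 + 4 + 16 + 1 = 37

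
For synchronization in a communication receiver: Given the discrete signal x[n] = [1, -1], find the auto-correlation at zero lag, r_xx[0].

The auto-correlation at zero lag r_xx[0] equals the signal energy.
r_xx[0] = sum of x[n]^2 = 1^2 + (-1)^2
= 1 + 1 = 2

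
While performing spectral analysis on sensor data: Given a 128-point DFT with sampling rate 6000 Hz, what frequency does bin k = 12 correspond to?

The frequency of DFT bin k is: f_k = k * f_s / N
f_12 = 12 * 6000 / 128 = 1125/2 Hz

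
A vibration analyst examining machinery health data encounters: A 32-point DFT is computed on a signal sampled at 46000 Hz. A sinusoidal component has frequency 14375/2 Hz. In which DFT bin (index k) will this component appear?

DFT frequency resolution = f_s/N = 46000/32 = 2875/2 Hz
Bin index k = f_signal / resolution = 14375/2 / 2875/2 = 5
The signal frequency 14375/2 Hz falls in DFT bin k = 5.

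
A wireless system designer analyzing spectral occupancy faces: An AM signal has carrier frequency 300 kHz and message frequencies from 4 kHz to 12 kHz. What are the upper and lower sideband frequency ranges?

Upper sideband (USB) = fc + [fm_low, fm_high] = 300 + [4, 12] = [304, 312] kHz
Lower sideband (LSB) = fc - [fm_high, fm_low] = 300 - [12, 4] = [288, 296] kHz
Total occupied spectrum: 288 kHz to 312 kHz (plus carrier at 300 kHz)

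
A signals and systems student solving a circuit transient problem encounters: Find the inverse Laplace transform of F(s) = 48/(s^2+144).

Standard pair: w/(s^2+w^2) <-> sin(wt)*u(t)
Recognize w^2 = 144, so w = 12; numerator 48 = 4*12.
f(t) = 4*sin(12t)*u(t)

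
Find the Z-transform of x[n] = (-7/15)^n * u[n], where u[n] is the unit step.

The Z-transform of a^n * u[n] is z/(z-a) for |z| > |a|.
Here a = -7/15, so X(z) = z/(z - (-7/15)) = 15z/(15z + 7)
ROC: |z| > 7/15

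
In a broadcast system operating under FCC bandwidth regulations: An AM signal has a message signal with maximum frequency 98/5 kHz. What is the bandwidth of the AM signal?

In AM (double-sideband), the bandwidth is twice the message frequency.
BW = 2 * f_m = 2 * 98/5 kHz = 196/5 kHz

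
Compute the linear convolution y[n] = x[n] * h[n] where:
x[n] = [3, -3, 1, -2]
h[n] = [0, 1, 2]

y[n] = sum_k x[k]*h[n-k]. Output length = len(x) + len(h) - 1 = 4 + 3 - 1 = 6.
y[0] = 3*0 = 0
y[1] = -3*0 + 3*1 = 3
y[2] = 1*0 + -3*1 + 3*2 = 3
y[3] = -2*0 + 1*1 + -3*2 = -5
y[4] = -2*1 + 1*2 = 0
y[5] = -2*2 = -4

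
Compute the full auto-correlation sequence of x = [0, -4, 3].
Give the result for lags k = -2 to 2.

r_xx[k] = sum_m x[m]*x[m+k], indexed from 0, for k = -2 to 2:
  r_xx[-2] = x[2]*x[0] = 0
  r_xx[-1] = x[1]*x[0] + x[2]*x[1] = -12
  r_xx[0] = x[0]*x[0] + x[1]*x[1] + x[2]*x[2] = 25
  r_xx[1] = x[0]*x[1] + x[1]*x[2] = -12
  r_xx[2] = x[0]*x[2] = 0
r_xx = [0, -12, 25, -12, 0]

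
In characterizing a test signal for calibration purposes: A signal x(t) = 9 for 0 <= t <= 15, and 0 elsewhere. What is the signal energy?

Energy = integral of |x(t)|^2 dt over the signal duration
= 9^2 * 15 = 81 * 15 = 1215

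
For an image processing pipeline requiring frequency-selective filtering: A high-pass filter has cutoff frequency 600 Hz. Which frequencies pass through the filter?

A high-pass filter passes all frequencies above the cutoff frequency 600 Hz and attenuates lower frequencies.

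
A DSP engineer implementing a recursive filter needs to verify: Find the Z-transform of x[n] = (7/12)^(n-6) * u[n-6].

Time-shifting property: if X(z) = Z{x[n]}, then Z{x[n-d]} = z^(-d) * X(z)
X(z) = z/(z - 7/12) for x[n] = (7/12)^n * u[n]
Z{x[n-6]} = z^(-6) * z/(z - 7/12) = z^(-5)/(z - 7/12)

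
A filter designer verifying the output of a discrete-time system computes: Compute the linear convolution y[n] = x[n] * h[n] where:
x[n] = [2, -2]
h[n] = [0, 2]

y[n] = sum_k x[k]*h[n-k]. Output length = len(x) + len(h) - 1 = 2 + 2 - 1 = 3.
y[0] = 2*0 = 0
y[1] = -2*0 + 2*2 = 4
y[2] = -2*2 = -4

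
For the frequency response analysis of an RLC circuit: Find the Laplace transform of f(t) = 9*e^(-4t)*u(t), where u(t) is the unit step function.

Standard Laplace transform pair:
e^(-at)*u(t) <-> 1/(s+a)
With a = 4: L{9*e^(-4t)*u(t)} = 9/(s+4), ROC: Re(s) > -4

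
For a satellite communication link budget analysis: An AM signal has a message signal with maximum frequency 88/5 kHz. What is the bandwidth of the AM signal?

In AM (double-sideband), the bandwidth is twice the message frequency.
BW = 2 * f_m = 2 * 88/5 kHz = 176/5 kHz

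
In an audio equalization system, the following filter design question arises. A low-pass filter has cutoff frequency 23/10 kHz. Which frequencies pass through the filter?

A low-pass filter passes all frequencies below the cutoff frequency 23/10 kHz and attenuates higher frequencies.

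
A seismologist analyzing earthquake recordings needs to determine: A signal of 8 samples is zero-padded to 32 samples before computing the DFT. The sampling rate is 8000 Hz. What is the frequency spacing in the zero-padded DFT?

Original DFT: N = 8, resolution = f_s/N = 8000/8 = 1000 Hz
Zero-padded DFT: N = 32, resolution = f_s/N = 8000/32 = 250 Hz
Zero-padding interpolates the spectrum (finer frequency grid)
but does NOT improve the true spectral resolution (ability to resolve close frequencies).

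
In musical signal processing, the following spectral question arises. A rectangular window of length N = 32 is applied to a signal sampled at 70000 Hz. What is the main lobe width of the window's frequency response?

For a rectangular window of length N,
the main lobe width in frequency is 2*f_s/N.
= 2*70000/32 = 4375 Hz
This determines the minimum frequency separation for resolving two sinusoids.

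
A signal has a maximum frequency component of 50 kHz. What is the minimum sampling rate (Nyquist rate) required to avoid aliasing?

By the Nyquist-Shannon sampling theorem,
the minimum sampling rate (Nyquist rate) must be at least 2 * f_max.
Nyquist rate = 2 * 50 kHz = 100 kHz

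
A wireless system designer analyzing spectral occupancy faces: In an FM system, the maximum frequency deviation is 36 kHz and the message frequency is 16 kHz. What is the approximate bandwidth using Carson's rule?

Carson's rule: BW = 2*(delta_f + f_m)
= 2*(36 + 16) kHz = 104 kHz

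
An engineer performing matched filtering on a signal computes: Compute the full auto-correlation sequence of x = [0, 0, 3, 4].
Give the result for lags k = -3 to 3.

r_xx[k] = sum_m x[m]*x[m+k], indexed from 0, for k = -3 to 3:
  r_xx[-3] = x[3]*x[0] = 0
  r_xx[-2] = x[2]*x[0] + x[3]*x[1] = 0
  r_xx[-1] = x[1]*x[0] + x[2]*x[1] + x[3]*x[2] = 12
  r_xx[0] = x[0]*x[0] + x[1]*x[1] + x[2]*x[2] + x[3]*x[3] = 25
  r_xx[1] = x[0]*x[1] + x[1]*x[2] + x[2]*x[3] = 12
  r_xx[2] = x[0]*x[2] + x[1]*x[3] = 0
  r_xx[3] = x[0]*x[3] = 0
r_xx = [0, 0, 12, 25, 12, 0, 0]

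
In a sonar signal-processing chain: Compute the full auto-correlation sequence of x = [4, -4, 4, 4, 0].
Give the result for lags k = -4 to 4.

r_xx[k] = sum_m x[m]*x[m+k], indexed from 0, for k = -4 to 4:
  r_xx[-4] = x[4]*x[0] = 0
  r_xx[-3] = x[3]*x[0] + x[4]*x[1] = 16
  r_xx[-2] = x[2]*x[0] + x[3]*x[1] + x[4]*x[2] = 0
  r_xx[-1] = x[1]*x[0] + x[2]*x[1] + x[3]*x[2] + x[4]*x[3] = -16
  r_xx[0] = x[0]*x[0] + x[1]*x[1] + x[2]*x[2] + x[3]*x[3] + x[4]*x[4] = 64
  r_xx[1] = x[0]*x[1] + x[1]*x[2] + x[2]*x[3] + x[3]*x[4] = -16
  r_xx[2] = x[0]*x[2] + x[1]*x[3] + x[2]*x[4] = 0
  r_xx[3] = x[0]*x[3] + x[1]*x[4] = 16
  r_xx[4] = x[0]*x[4] = 0
r_xx = [0, 16, 0, -16, 64, -16, 0, 16, 0]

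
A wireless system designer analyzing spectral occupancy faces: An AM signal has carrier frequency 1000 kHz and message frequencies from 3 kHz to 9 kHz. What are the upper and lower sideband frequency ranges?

Upper sideband (USB) = fc + [fm_low, fm_high] = 1000 + [3, 9] = [1003, 1009] kHz
Lower sideband (LSB) = fc - [fm_high, fm_low] = 1000 - [9, 3] = [991, 997] kHz
Total occupied spectrum: 991 kHz to 1009 kHz (plus carrier at 1000 kHz)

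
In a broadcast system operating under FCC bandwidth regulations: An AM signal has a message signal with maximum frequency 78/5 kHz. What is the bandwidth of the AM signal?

In AM (double-sideband), the bandwidth is twice the message frequency.
BW = 2 * f_m = 2 * 78/5 kHz = 156/5 kHz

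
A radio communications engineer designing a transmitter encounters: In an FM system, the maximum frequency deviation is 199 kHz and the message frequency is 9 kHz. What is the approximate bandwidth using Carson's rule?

Carson's rule: BW = 2*(delta_f + f_m)
= 2*(199 + 9) kHz = 416 kHz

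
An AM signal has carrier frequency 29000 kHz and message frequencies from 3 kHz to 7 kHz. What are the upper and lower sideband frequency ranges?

Upper sideband (USB) = fc + [fm_low, fm_high] = 29000 + [3, 7] = [29003, 29007] kHz
Lower sideband (LSB) = fc - [fm_high, fm_low] = 29000 - [7, 3] = [28993, 28997] kHz
Total occupied spectrum: 28993 kHz to 29007 kHz (plus carrier at 29000 kHz)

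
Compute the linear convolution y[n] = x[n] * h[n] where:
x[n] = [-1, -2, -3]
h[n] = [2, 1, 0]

y[n] = sum_k x[k]*h[n-k]. Output length = len(x) + len(h) - 1 = 3 + 3 - 1 = 5.
y[0] = -1*2 = -2
y[1] = -2*2 + -1*1 = -5
y[2] = -3*2 + -2*1 + -1*0 = -8
y[3] = -3*1 + -2*0 = -3
y[4] = -3*0 = 0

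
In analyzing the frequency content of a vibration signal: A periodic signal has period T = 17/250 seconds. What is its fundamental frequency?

The fundamental frequency is the reciprocal of the period.
f = 1/T = 1/(17/250) = 250/17 Hz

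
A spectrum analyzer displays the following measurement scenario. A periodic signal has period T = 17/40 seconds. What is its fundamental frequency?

The fundamental frequency is the reciprocal of the period.
f = 1/T = 1/(17/40) = 40/17 Hz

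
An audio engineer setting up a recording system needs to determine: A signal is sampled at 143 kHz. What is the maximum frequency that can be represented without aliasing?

The maximum frequency that can be represented without aliasing
is the Nyquist frequency: f_max = f_s / 2 = 143 kHz / 2 = 143/2 kHz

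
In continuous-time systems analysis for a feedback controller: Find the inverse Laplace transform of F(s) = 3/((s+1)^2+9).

Standard pair: w/((s+a)^2+w^2) <-> e^(-at)*sin(wt)*u(t)
With a=1, w=3: f(t) = e^(-t)*sin(3t)*u(t)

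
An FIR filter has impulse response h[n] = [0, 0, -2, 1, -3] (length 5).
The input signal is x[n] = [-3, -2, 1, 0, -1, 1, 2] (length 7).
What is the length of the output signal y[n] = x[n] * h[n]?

For linear convolution, the output length is:
len(y) = len(x) + len(h) - 1 = 7 + 5 - 1 = 11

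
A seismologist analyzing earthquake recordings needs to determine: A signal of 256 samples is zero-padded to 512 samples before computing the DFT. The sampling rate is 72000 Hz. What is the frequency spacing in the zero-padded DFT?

Original DFT: N = 256, resolution = f_s/N = 72000/256 = 1125/4 Hz
Zero-padded DFT: N = 512, resolution = f_s/N = 72000/512 = 1125/8 Hz
Zero-padding interpolates the spectrum (finer frequency grid)
but does NOT improve the true spectral resolution (ability to resolve close frequencies).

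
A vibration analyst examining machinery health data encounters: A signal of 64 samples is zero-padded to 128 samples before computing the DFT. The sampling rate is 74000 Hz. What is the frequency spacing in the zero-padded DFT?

Original DFT: N = 64, resolution = f_s/N = 74000/64 = 4625/4 Hz
Zero-padded DFT: N = 128, resolution = f_s/N = 74000/128 = 4625/8 Hz
Zero-padding interpolates the spectrum (finer frequency grid)
but does NOT improve the true spectral resolution (ability to resolve close frequencies).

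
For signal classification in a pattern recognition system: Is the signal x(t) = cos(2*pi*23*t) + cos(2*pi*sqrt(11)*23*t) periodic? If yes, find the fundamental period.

f1 = 23 Hz, f2 = 23*sqrt(11) Hz
Ratio f2/f1 = sqrt(11), which is irrational.
Since the frequency ratio is irrational, no common period exists.
The signal is not periodic.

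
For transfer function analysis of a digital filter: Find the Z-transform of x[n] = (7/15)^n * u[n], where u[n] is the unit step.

The Z-transform of a^n * u[n] is z/(z-a) for |z| > |a|.
Here a = 7/15, so X(z) = z/(z - (7/15)) = 15z/(15z - 7)
ROC: |z| > 7/15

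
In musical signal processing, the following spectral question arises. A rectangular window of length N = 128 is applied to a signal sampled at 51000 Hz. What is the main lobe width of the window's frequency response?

For a rectangular window of length N,
the main lobe width in frequency is 2*f_s/N.
= 2*51000/128 = 6375/8 Hz
This determines the minimum frequency separation for resolving two sinusoids.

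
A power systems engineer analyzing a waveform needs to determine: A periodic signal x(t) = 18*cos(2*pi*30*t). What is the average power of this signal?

Average power of A*cos(wt) is A^2/2.
P = 18^2 / 2 = 324/2 = 162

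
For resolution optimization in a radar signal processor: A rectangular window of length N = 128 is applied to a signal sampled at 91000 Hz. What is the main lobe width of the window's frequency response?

For a rectangular window of length N,
the main lobe width in frequency is 2*f_s/N.
= 2*91000/128 = 11375/8 Hz
This determines the minimum frequency separation for resolving two sinusoids.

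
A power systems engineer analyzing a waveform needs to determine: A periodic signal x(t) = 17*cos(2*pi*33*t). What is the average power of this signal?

Average power of A*cos(wt) is A^2/2.
P = 17^2 / 2 = 289/2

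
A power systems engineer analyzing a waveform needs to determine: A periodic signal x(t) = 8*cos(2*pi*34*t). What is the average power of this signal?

Average power of A*cos(wt) is A^2/2.
P = 8^2 / 2 = 64/2 = 32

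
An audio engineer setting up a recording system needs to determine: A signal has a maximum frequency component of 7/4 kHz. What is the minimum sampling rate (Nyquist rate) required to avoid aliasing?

By the Nyquist-Shannon sampling theorem,
the minimum sampling rate (Nyquist rate) must be at least 2 * f_max.
Nyquist rate = 2 * 7/4 kHz = 7/2 kHz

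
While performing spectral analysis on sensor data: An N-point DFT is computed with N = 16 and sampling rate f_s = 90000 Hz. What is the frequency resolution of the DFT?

DFT frequency resolution = f_s / N
= 90000 / 16 = 5625 Hz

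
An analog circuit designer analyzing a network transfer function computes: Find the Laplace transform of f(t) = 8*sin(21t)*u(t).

Standard pair: sin(wt)*u(t) <-> w/(s^2+w^2)
With w = 21: L{8*sin(21t)*u(t)} = 168/(s^2+441)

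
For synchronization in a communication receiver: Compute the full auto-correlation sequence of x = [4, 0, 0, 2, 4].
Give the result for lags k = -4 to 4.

r_xx[k] = sum_m x[m]*x[m+k], indexed from 0, for k = -4 to 4:
  r_xx[-4] = x[4]*x[0] = 16
  r_xx[-3] = x[3]*x[0] + x[4]*x[1] = 8
  r_xx[-2] = x[2]*x[0] + x[3]*x[1] + x[4]*x[2] = 0
  r_xx[-1] = x[1]*x[0] + x[2]*x[1] + x[3]*x[2] + x[4]*x[3] = 8
  r_xx[0] = x[0]*x[0] + x[1]*x[1] + x[2]*x[2] + x[3]*x[3] + x[4]*x[4] = 36
  r_xx[1] = x[0]*x[1] + x[1]*x[2] + x[2]*x[3] + x[3]*x[4] = 8
  r_xx[2] = x[0]*x[2] + x[1]*x[3] + x[2]*x[4] = 0
  r_xx[3] = x[0]*x[3] + x[1]*x[4] = 8
  r_xx[4] = x[0]*x[4] = 16
r_xx = [16, 8, 0, 8, 36, 8, 0, 8, 16]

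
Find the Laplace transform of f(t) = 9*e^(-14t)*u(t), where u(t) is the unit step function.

Standard Laplace transform pair:
e^(-at)*u(t) <-> 1/(s+a)
With a = 14: L{9*e^(-14t)*u(t)} = 9/(s+14), ROC: Re(s) > -14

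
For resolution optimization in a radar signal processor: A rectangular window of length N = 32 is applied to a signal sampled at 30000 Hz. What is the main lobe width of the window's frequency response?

For a rectangular window of length N,
the main lobe width in frequency is 2*f_s/N.
= 2*30000/32 = 1875 Hz
This determines the minimum frequency separation for resolving two sinusoids.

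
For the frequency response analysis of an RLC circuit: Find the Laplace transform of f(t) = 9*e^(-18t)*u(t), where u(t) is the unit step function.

Standard Laplace transform pair:
e^(-at)*u(t) <-> 1/(s+a)
With a = 18: L{9*e^(-18t)*u(t)} = 9/(s+18), ROC: Re(s) > -18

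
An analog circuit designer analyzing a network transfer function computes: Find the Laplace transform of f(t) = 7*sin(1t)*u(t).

Standard pair: sin(wt)*u(t) <-> w/(s^2+w^2)
With w = 1: L{7*sin(1t)*u(t)} = 7/(s^2+1)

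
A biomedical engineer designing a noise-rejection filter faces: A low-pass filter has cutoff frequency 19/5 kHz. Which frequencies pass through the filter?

A low-pass filter passes all frequencies below the cutoff frequency 19/5 kHz and attenuates higher frequencies.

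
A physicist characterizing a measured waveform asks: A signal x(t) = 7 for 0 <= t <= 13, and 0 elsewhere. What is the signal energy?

Energy = integral of |x(t)|^2 dt over the signal duration
= 7^2 * 13 = 49 * 13 = 637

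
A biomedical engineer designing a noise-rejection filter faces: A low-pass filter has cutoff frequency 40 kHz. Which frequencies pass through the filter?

A low-pass filter passes all frequencies below the cutoff frequency 40 kHz and attenuates higher frequencies.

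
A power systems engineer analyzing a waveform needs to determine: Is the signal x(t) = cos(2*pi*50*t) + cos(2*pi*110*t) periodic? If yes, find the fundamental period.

f1 = 50 Hz, f2 = 110 Hz
Period T1 = 1/50, T2 = 1/110
Ratio T1/T2 = 110/50, which is rational.
The signal is periodic with fundamental period T = 1/GCD(50,110) = 1/10 s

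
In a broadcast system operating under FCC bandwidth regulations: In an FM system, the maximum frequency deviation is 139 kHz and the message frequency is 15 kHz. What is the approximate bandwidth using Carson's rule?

Carson's rule: BW = 2*(delta_f + f_m)
= 2*(139 + 15) kHz = 308 kHz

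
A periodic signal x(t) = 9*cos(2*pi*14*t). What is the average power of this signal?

Average power of A*cos(wt) is A^2/2.
P = 9^2 / 2 = 81/2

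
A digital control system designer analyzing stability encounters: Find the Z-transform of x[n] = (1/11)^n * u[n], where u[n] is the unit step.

The Z-transform of a^n * u[n] is z/(z-a) for |z| > |a|.
Here a = 1/11, so X(z) = z/(z - (1/11)) = 11z/(11z - 1)
ROC: |z| > 1/11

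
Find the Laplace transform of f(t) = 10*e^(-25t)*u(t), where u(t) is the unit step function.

Standard Laplace transform pair:
e^(-at)*u(t) <-> 1/(s+a)
With a = 25: L{10*e^(-25t)*u(t)} = 10/(s+25), ROC: Re(s) > -25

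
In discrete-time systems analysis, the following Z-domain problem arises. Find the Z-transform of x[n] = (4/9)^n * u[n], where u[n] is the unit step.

The Z-transform of a^n * u[n] is z/(z-a) for |z| > |a|.
Here a = 4/9, so X(z) = z/(z - (4/9)) = 9z/(9z - 4)
ROC: |z| > 4/9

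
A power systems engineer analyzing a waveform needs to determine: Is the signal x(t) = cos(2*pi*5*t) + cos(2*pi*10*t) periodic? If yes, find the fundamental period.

f1 = 5 Hz, f2 = 10 Hz
Period T1 = 1/5, T2 = 1/10
Ratio T1/T2 = 10/5, which is rational.
The signal is periodic with fundamental period T = 1/GCD(5,10) = 1/5 s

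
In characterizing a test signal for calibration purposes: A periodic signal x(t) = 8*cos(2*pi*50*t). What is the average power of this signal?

Average power of A*cos(wt) is A^2/2.
P = 8^2 / 2 = 64/2 = 32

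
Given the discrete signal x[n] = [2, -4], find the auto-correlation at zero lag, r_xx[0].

The auto-correlation at zero lag r_xx[0] equals the signal energy.
r_xx[0] = sum of x[n]^2 = 2^2 + (-4)^2
= 4 + 16 = 20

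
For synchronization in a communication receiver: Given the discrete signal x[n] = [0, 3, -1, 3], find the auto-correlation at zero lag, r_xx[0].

The auto-correlation at zero lag r_xx[0] equals the signal energy.
r_xx[0] = sum of x[n]^2 = 0^2 + 3^2 + (-1)^2 + 3^2
= 0 + 9 + 1 + 9 = 19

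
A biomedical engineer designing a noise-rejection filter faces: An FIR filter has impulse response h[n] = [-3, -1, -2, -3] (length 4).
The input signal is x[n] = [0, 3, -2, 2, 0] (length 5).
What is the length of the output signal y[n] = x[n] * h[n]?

For linear convolution, the output length is:
len(y) = len(x) + len(h) - 1 = 5 + 4 - 1 = 8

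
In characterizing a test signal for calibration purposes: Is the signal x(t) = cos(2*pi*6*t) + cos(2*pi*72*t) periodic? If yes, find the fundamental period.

f1 = 6 Hz, f2 = 72 Hz
Period T1 = 1/6, T2 = 1/72
Ratio T1/T2 = 72/6, which is rational.
The signal is periodic with fundamental period T = 1/GCD(6,72) = 1/6 s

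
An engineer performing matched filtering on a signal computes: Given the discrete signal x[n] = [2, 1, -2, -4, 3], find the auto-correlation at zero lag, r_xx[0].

The auto-correlation at zero lag r_xx[0] equals the signal energy.
r_xx[0] = sum of x[n]^2 = 2^2 + 1^2 + (-2)^2 + (-4)^2 + 3^2
= 4 + 1 + 4 + 16 + 9 = 34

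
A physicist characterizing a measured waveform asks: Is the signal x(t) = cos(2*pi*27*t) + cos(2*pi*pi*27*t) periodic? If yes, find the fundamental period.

f1 = 27 Hz, f2 = 27*pi Hz
Ratio f2/f1 = pi, which is irrational.
Since the frequency ratio is irrational, no common period exists.
The signal is not periodic.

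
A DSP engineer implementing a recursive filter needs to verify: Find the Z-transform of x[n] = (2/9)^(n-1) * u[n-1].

Time-shifting property: if X(z) = Z{x[n]}, then Z{x[n-d]} = z^(-d) * X(z)
X(z) = z/(z - 2/9) for x[n] = (2/9)^n * u[n]
Z{x[n-1]} = z^(-1) * z/(z - 2/9) = 1/(z - 2/9)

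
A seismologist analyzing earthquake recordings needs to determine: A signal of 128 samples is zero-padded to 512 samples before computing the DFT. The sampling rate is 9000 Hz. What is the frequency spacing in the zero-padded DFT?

Original DFT: N = 128, resolution = f_s/N = 9000/128 = 1125/16 Hz
Zero-padded DFT: N = 512, resolution = f_s/N = 9000/512 = 1125/64 Hz
Zero-padding interpolates the spectrum (finer frequency grid)
but does NOT improve the true spectral resolution (ability to resolve close frequencies).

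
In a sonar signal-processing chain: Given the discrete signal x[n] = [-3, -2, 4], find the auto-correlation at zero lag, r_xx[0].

The auto-correlation at zero lag r_xx[0] equals the signal energy.
r_xx[0] = sum of x[n]^2 = (-3)^2 + (-2)^2 + 4^2
= 9 + 4 + 16 = 29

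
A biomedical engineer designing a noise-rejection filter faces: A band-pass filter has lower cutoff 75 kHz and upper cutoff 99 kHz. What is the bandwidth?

Bandwidth = f_high - f_low
= 99 kHz - 75 kHz = 24 kHz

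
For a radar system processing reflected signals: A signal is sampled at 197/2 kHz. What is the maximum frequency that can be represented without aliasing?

The maximum frequency that can be represented without aliasing
is the Nyquist frequency: f_max = f_s / 2 = 197/2 kHz / 2 = 197/4 kHz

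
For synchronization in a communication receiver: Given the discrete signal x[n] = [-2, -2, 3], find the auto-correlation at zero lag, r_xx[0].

The auto-correlation at zero lag r_xx[0] equals the signal energy.
r_xx[0] = sum of x[n]^2 = (-2)^2 + (-2)^2 + 3^2
= 4 + 4 + 9 = 17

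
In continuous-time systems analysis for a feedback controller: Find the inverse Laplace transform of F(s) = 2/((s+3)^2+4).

Standard pair: w/((s+a)^2+w^2) <-> e^(-at)*sin(wt)*u(t)
With a=3, w=2: f(t) = e^(-3t)*sin(2t)*u(t)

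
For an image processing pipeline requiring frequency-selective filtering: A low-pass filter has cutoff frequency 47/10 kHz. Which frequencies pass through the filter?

A low-pass filter passes all frequencies below the cutoff frequency 47/10 kHz and attenuates higher frequencies.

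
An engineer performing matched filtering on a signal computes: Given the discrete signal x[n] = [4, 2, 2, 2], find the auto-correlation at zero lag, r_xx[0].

The auto-correlation at zero lag r_xx[0] equals the signal energy.
r_xx[0] = sum of x[n]^2 = 4^2 + 2^2 + 2^2 + 2^2
= 16 + 4 + 4 + 4 = 28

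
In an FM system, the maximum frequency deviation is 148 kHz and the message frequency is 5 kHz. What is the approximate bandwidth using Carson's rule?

Carson's rule: BW = 2*(delta_f + f_m)
= 2*(148 + 5) kHz = 306 kHz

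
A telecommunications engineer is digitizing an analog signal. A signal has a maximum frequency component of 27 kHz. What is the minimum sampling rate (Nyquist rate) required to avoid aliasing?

By the Nyquist-Shannon sampling theorem,
the minimum sampling rate (Nyquist rate) must be at least 2 * f_max.
Nyquist rate = 2 * 27 kHz = 54 kHz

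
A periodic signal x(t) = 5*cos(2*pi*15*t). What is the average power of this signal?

Average power of A*cos(wt) is A^2/2.
P = 5^2 / 2 = 25/2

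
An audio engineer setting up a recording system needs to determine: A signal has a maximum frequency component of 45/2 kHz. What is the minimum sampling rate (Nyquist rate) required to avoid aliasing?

By the Nyquist-Shannon sampling theorem,
the minimum sampling rate (Nyquist rate) must be at least 2 * f_max.
Nyquist rate = 2 * 45/2 kHz = 45 kHz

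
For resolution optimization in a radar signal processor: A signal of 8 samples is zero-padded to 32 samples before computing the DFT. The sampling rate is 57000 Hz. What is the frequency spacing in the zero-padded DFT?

Original DFT: N = 8, resolution = f_s/N = 57000/8 = 7125 Hz
Zero-padded DFT: N = 32, resolution = f_s/N = 57000/32 = 7125/4 Hz
Zero-padding interpolates the spectrum (finer frequency grid)
but does NOT improve the true spectral resolution (ability to resolve close frequencies).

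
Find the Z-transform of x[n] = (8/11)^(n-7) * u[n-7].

Time-shifting property: if X(z) = Z{x[n]}, then Z{x[n-d]} = z^(-d) * X(z)
X(z) = z/(z - 8/11) for x[n] = (8/11)^n * u[n]
Z{x[n-7]} = z^(-7) * z/(z - 8/11) = z^(-6)/(z - 8/11)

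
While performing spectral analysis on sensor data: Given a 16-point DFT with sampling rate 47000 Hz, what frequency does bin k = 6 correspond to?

The frequency of DFT bin k is: f_k = k * f_s / N
f_6 = 6 * 47000 / 16 = 17625 Hz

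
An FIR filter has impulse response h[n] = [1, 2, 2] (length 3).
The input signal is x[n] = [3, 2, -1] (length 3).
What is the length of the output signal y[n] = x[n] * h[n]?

For linear convolution, the output length is:
len(y) = len(x) + len(h) - 1 = 3 + 3 - 1 = 5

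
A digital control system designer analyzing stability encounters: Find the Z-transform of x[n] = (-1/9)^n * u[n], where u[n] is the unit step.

The Z-transform of a^n * u[n] is z/(z-a) for |z| > |a|.
Here a = -1/9, so X(z) = z/(z - (-1/9)) = 9z/(9z + 1)
ROC: |z| > 1/9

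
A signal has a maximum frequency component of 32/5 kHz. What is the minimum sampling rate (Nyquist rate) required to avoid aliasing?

By the Nyquist-Shannon sampling theorem,
the minimum sampling rate (Nyquist rate) must be at least 2 * f_max.
Nyquist rate = 2 * 32/5 kHz = 64/5 kHz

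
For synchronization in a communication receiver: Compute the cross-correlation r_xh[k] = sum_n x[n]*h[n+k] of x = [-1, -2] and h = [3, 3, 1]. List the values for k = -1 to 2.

Both sequences indexed from 0 and zero outside their support.
Lags with overlap: k = -1 to 2.
  r_xh[-1] = x[1]*h[0] = -6
  r_xh[0] = x[0]*h[0] + x[1]*h[1] = -9
  r_xh[1] = x[0]*h[1] + x[1]*h[2] = -5
  r_xh[2] = x[0]*h[2] = -1
r_xh = [-6, -9, -5, -1] (for k = -1, ..., 2)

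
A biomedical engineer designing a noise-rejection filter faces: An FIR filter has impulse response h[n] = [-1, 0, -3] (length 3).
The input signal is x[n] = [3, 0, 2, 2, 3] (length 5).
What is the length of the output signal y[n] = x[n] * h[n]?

For linear convolution, the output length is:
len(y) = len(x) + len(h) - 1 = 5 + 3 - 1 = 7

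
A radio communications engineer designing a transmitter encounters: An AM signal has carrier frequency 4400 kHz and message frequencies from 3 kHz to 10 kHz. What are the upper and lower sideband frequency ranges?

Upper sideband (USB) = fc + [fm_low, fm_high] = 4400 + [3, 10] = [4403, 4410] kHz
Lower sideband (LSB) = fc - [fm_high, fm_low] = 4400 - [10, 3] = [4390, 4397] kHz
Total occupied spectrum: 4390 kHz to 4410 kHz (plus carrier at 4400 kHz)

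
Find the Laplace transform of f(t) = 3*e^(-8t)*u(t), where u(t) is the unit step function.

Standard Laplace transform pair:
e^(-at)*u(t) <-> 1/(s+a)
With a = 8: L{3*e^(-8t)*u(t)} = 3/(s+8), ROC: Re(s) > -8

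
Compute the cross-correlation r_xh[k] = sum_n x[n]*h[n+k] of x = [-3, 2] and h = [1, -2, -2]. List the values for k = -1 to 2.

Both sequences indexed from 0 and zero outside their support.
Lags with overlap: k = -1 to 2.
  r_xh[-1] = x[1]*h[0] = 2
  r_xh[0] = x[0]*h[0] + x[1]*h[1] = -7
  r_xh[1] = x[0]*h[1] + x[1]*h[2] = 2
  r_xh[2] = x[0]*h[2] = 6
r_xh = [2, -7, 2, 6] (for k = -1, ..., 2)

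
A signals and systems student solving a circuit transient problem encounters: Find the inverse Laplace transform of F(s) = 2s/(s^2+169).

Standard pair: s/(s^2+w^2) <-> cos(wt)*u(t)
With k=2, w=13: f(t) = 2*cos(13t)*u(t)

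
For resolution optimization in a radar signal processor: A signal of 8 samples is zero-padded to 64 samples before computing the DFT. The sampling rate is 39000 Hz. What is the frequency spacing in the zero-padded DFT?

Original DFT: N = 8, resolution = f_s/N = 39000/8 = 4875 Hz
Zero-padded DFT: N = 64, resolution = f_s/N = 39000/64 = 4875/8 Hz
Zero-padding interpolates the spectrum (finer frequency grid)
but does NOT improve the true spectral resolution (ability to resolve close frequencies).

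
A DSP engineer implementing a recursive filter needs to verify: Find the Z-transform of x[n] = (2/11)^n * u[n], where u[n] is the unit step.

The Z-transform of a^n * u[n] is z/(z-a) for |z| > |a|.
Here a = 2/11, so X(z) = z/(z - (2/11)) = 11z/(11z - 2)
ROC: |z| > 2/11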